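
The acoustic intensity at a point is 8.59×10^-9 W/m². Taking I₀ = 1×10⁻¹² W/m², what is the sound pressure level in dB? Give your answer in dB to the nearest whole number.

39 dB

I/I₀ = 8.59×10^-9/10⁻¹² = 8.59×10^3, and L = 10·log₁₀(I/I₀).
L = 10·(0.9340 + 3) = 39.34 dB.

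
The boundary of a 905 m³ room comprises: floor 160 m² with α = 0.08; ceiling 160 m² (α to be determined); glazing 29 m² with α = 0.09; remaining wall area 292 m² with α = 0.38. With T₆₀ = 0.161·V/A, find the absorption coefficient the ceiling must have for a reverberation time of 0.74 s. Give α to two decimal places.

0.44

Required total absorption A = 0.161·905/0.74 = 196.90 m².
Absorption from the other surfaces = 160·0.08 + 29·0.09 + 292·0.38 = 126.37 m², so the ceiling must supply 70.53 m² over 160 m².
α = 70.53/160 = 0.441.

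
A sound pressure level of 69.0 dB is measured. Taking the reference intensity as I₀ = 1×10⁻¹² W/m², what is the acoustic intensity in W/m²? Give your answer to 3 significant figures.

L = 10·log₁₀(I/I₀) ⇒ I = I₀·10^(L/10) = 10⁻¹² × 10^6.90.

7.94e-06 W/m²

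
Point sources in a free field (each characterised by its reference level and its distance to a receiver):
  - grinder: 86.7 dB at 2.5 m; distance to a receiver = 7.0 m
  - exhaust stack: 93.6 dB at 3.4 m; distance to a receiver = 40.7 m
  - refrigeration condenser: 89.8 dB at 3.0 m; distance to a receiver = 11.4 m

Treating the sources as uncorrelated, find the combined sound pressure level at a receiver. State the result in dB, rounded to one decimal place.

First find each source's level at the receiver (point-source: −20·log₁₀(r/r_ref)), then combine on an intensity basis.
grinder: 86.7 − 20·log₁₀(7.0/2.5) = 86.7 − 8.94 = 77.76 dB.
exhaust stack: 93.6 − 20·log₁₀(40.7/3.4) = 93.6 − 21.56 = 72.04 dB.
refrigeration condenser: 89.8 − 20·log₁₀(11.4/3.0) = 89.8 − 11.60 = 78.20 dB.
Σ 10^(L/10) = 1.418e+08 → L_total = 10·log₁₀(1.418e+08) = 81.52 dB.

81.5 dB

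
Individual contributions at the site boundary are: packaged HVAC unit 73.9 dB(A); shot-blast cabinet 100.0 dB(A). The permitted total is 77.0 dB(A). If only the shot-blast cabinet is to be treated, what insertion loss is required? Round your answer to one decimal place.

Everything except the shot-blast cabinet sums to 10^(73.9/10) = 2.455e+07 in linear terms, 73.90 dB(A).
To meet 77.0 dB(A) overall, the treated shot-blast cabinet may contribute at most 10^(77.0/10) − 2.455e+07 = 2.557e+07, i.e. 74.08 dB(A).
So the shot-blast cabinet must be reduced from 100.0 to 74.08 dB(A): IL = 25.92 dB.

25.9 dB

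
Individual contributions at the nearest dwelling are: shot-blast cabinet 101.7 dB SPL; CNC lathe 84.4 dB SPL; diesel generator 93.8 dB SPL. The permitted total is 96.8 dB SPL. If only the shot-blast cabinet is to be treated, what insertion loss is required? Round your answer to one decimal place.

Fixed contribution from the other sources: Σ 10^(L/10) = 10^(84.4/10) + 10^(93.8/10) = 2.674e+09 (94.27 dB SPL).
To meet 96.8 dB SPL overall, the treated shot-blast cabinet may contribute at most 10^(96.8/10) − 2.674e+09 = 2.112e+09, i.e. 93.25 dB SPL.
Required insertion loss = 101.7 − 93.25 = 8.45 dB.

8.5 dB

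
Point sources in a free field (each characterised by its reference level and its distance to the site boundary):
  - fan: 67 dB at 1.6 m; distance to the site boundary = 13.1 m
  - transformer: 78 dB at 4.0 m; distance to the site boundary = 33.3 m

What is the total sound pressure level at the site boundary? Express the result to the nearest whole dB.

Apply inverse-square spreading to bring every level to the receiver, then sum 10^(L/10).
fan: 67 − 20·log₁₀(13.1/1.6) = 67 − 18.26 = 48.74 dB.
transformer: 78 − 20·log₁₀(33.3/4.0) = 78 − 18.41 = 59.59 dB.
Σ 10^(L/10) = 9.852e+05 → L_total = 10·log₁₀(9.852e+05) = 59.94 dB.

60 dB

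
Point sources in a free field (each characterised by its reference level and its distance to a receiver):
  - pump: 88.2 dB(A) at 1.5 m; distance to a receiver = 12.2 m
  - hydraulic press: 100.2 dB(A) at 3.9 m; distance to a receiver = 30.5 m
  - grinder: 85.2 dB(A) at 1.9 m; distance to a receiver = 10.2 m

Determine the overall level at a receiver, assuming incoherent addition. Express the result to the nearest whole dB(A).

First find each source's level at the receiver (point-source: −20·log₁₀(r/r_ref)), then combine on an intensity basis.
pump: 88.2 − 20·log₁₀(12.2/1.5) = 88.2 − 18.21 = 69.99 dB(A).
hydraulic press: 100.2 − 20·log₁₀(30.5/3.9) = 100.2 − 17.86 = 82.34 dB(A).
grinder: 85.2 − 20·log₁₀(10.2/1.9) = 85.2 − 14.60 = 70.60 dB(A).
Σ 10^(L/10) = 1.927e+08 → L_total = 10·log₁₀(1.927e+08) = 82.85 dB(A).

83 dB(A)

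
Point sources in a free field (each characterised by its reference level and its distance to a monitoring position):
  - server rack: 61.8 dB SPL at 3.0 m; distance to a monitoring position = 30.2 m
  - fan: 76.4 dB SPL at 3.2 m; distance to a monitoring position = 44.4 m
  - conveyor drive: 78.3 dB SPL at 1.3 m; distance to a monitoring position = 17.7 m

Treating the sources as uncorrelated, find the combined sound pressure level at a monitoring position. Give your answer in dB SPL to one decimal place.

First find each source's level at the receiver (point-source: −20·log₁₀(r/r_ref)), then combine on an intensity basis.
server rack: 61.8 − 20·log₁₀(30.2/3.0) = 61.8 − 20.06 = 41.74 dB SPL.
fan: 76.4 − 20·log₁₀(44.4/3.2) = 76.4 − 22.84 = 53.56 dB SPL.
conveyor drive: 78.3 − 20·log₁₀(17.7/1.3) = 78.3 − 22.68 = 55.62 dB SPL.
Σ 10^(L/10) = 6.064e+05 → L_total = 10·log₁₀(6.064e+05) = 57.83 dB SPL.

57.8 dB SPL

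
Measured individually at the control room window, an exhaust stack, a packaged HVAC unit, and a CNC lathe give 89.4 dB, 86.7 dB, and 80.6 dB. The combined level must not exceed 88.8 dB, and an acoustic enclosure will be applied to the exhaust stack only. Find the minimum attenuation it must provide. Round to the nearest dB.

Fixed contribution from the other sources: Σ 10^(L/10) = 10^(86.7/10) + 10^(80.6/10) = 5.826e+08 (87.65 dB).
The limit corresponds to 10^(88.8/10) = 7.586e+08; subtracting the fixed part leaves 1.760e+08 for the exhaust stack, i.e. 82.46 dB.
So the exhaust stack must be reduced from 89.4 to 82.46 dB: IL = 6.94 dB.

7 dB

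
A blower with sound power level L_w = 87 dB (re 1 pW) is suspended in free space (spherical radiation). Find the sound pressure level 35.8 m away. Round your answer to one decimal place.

Free-field spherical radiation: L_p = L_w − 10·log₁₀(4π·r²), r = 35.8 m.
4π·r² = 1.611e+04 m², 10·log₁₀ of that is 42.070 dB.
L_p = 87 − 42.070 = 44.93 dB.

44.9 dB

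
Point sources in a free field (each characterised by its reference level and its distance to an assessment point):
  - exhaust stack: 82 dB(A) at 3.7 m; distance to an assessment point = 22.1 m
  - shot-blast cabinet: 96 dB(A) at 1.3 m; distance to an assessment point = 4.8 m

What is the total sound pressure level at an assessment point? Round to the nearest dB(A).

85 dB(A)

Apply inverse-square spreading to bring every level to the receiver, then sum 10^(L/10).
exhaust stack: 82 − 20·log₁₀(22.1/3.7) = 82 − 15.52 = 66.48 dB(A).
shot-blast cabinet: 96 − 20·log₁₀(4.8/1.3) = 96 − 11.35 = 84.65 dB(A).
Σ 10^(L/10) = 2.965e+08 → L_total = 10·log₁₀(2.965e+08) = 84.72 dB(A).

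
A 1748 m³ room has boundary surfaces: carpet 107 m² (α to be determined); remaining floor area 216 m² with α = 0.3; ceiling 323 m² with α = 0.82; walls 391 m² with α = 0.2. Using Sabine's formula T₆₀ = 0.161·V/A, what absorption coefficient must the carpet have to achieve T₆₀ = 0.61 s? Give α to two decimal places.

0.50

Required total absorption A = 0.161·1748/0.61 = 461.36 m².
Absorption from the other surfaces = 216·0.3 + 323·0.82 + 391·0.2 = 407.86 m², so the carpet must supply 53.50 m² over 107 m².
α = 53.50/107 = 0.500.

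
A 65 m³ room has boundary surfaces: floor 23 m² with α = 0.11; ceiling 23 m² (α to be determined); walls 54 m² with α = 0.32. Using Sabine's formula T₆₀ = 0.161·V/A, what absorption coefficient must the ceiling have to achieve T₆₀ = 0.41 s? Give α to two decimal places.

0.25

Required total absorption A = 0.161·65/0.41 = 25.52 m².
Absorption from the other surfaces = 23·0.11 + 54·0.32 = 19.81 m², so the ceiling must supply 5.71 m² over 23 m².
α = 5.71/23 = 0.248.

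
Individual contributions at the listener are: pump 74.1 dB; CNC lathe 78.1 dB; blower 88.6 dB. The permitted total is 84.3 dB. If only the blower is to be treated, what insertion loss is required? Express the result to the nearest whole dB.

The untreated sources together contribute 10^(74.1/10) + 10^(78.1/10) = 9.027e+07, i.e. 79.56 dB.
The limit corresponds to 10^(84.3/10) = 2.692e+08; subtracting the fixed part leaves 1.789e+08 for the blower, i.e. 82.53 dB.
So the blower must be reduced from 88.6 to 82.53 dB: IL = 6.07 dB.

6 dB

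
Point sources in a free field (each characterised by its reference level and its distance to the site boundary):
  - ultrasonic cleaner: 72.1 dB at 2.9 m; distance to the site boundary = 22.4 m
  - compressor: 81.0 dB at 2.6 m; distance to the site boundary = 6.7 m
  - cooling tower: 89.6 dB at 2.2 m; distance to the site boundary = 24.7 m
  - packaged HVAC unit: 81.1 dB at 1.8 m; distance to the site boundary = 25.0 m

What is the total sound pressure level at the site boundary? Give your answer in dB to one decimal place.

First find each source's level at the receiver (point-source: −20·log₁₀(r/r_ref)), then combine on an intensity basis.
ultrasonic cleaner: 72.1 − 20·log₁₀(22.4/2.9) = 72.1 − 17.76 = 54.34 dB.
compressor: 81.0 − 20·log₁₀(6.7/2.6) = 81.0 − 8.22 = 72.78 dB.
cooling tower: 89.6 − 20·log₁₀(24.7/2.2) = 89.6 − 21.01 = 68.59 dB.
packaged HVAC unit: 81.1 − 20·log₁₀(25.0/1.8) = 81.1 − 22.85 = 58.25 dB.
Σ 10^(L/10) = 2.713e+07 → L_total = 10·log₁₀(2.713e+07) = 74.33 dB.

74.3 dB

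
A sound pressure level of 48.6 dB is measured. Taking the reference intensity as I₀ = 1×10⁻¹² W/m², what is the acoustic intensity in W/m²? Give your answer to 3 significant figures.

7.24e-08 W/m²

I/I₀ = 10^(48.6/10) = 7.244e+04, so I = 7.244e+04 × 10⁻¹² W/m².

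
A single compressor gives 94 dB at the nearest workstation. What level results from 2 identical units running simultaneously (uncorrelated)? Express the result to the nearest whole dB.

With 2 equal, uncorrelated contributions the intensity is 2× that of one unit, giving a rise of 10·log₁₀ 2.
L_total = 94 + 10·log₁₀(2) = 94 + 3.010 = 97.01 dB.

97 dB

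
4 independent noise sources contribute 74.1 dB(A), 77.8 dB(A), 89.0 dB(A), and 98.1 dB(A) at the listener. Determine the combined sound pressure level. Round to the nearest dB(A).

For uncorrelated sources the intensities add, so convert each level to linear form, sum, and take 10·log₁₀ of the total.
Σ 10^(L/10) = 10^(74.1/10) + 10^(77.8/10) + 10^(89.0/10) + 10^(98.1/10) = 7.337e+09.
L_total = 10·log₁₀(7.337e+09) = 98.66 dB(A).

99 dB(A)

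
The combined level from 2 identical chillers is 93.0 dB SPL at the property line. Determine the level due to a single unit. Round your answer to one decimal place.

90.0 dB SPL

2 equal contributions raise the level by 10·log₁₀ 2 = 3.010 dB, so each unit alone gives 93.0 − 3.010.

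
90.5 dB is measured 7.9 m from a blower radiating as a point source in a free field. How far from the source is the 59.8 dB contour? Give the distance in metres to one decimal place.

270.8 m

Point-source spreading drops the level by 20·log₁₀(r₂/r₁); inverting, r₂/r₁ = 10^(ΔL/20).
r₂ = 7.9·10^((90.5−59.8)/20) = 7.9·10^(30.7/20) = 270.79 m.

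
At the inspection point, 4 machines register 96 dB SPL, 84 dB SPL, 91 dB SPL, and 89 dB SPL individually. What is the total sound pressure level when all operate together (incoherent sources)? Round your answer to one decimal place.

For uncorrelated sources the intensities add, so convert each level to linear form, sum, and take 10·log₁₀ of the total.
Σ 10^(L/10) = 10^(96/10) + 10^(84/10) + 10^(91/10) + 10^(89/10) = 6.286e+09.
L_total = 10·log₁₀(6.286e+09) = 97.98 dB SPL.

98.0 dB SPL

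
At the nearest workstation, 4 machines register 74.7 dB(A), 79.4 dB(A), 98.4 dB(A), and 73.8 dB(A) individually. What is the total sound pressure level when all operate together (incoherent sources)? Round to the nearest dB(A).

Incoherent sources combine by intensity addition: L_total = 10·log₁₀(Σ 10^(L_i/10)).
Σ 10^(L/10) = 10^(74.7/10) + 10^(79.4/10) + 10^(98.4/10) + 10^(73.8/10) = 7.059e+09.
L_total = 10·log₁₀(7.059e+09) = 98.49 dB(A).

98 dB(A)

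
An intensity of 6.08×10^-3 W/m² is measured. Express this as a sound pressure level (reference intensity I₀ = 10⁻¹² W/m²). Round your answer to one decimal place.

97.8 dB

I/I₀ = 6.08×10^-3/10⁻¹² = 6.08×10^9, and L = 10·log₁₀(I/I₀).
L = 10·(0.7839 + 9) = 97.84 dB.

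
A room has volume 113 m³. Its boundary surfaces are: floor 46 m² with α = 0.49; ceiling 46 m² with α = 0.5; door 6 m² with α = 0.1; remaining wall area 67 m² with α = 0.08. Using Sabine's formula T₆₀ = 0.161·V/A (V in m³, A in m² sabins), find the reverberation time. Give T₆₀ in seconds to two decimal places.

A = Σ Sᵢαᵢ = 46·0.49 + 46·0.5 + 6·0.1 + 67·0.08 = 51.50 m².
T₆₀ = 0.161·V/A = 0.161·113/51.50 = 0.353 s.

0.35 s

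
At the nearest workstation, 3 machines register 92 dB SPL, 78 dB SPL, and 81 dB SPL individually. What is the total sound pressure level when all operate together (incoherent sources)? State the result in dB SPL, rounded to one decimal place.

92.5 dB SPL

Incoherent sources combine by intensity addition: L_total = 10·log₁₀(Σ 10^(L_i/10)).
Σ 10^(L/10) = 10^(92/10) + 10^(78/10) + 10^(81/10) = 1.774e+09.
L_total = 10·log₁₀(1.774e+09) = 92.49 dB SPL.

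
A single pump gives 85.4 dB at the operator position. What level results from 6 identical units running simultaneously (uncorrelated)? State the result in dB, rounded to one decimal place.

L_total = L₁ + 10·log₁₀ N for N identical incoherent sources.
L_total = 85.4 + 10·log₁₀(6) = 85.4 + 7.782 = 93.18 dB.

93.2 dB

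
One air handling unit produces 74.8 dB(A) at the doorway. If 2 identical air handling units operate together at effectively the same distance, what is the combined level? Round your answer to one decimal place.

77.8 dB(A)

L_total = L₁ + 10·log₁₀ N for N identical incoherent sources.
L_total = 74.8 + 10·log₁₀(2) = 74.8 + 3.010 = 77.81 dB(A).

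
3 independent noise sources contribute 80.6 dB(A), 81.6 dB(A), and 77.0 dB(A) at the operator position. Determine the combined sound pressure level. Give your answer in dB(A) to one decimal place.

84.9 dB(A)

Incoherent sources combine by intensity addition: L_total = 10·log₁₀(Σ 10^(L_i/10)).
Σ 10^(L/10) = 10^(80.6/10) + 10^(81.6/10) + 10^(77.0/10) = 3.095e+08.
L_total = 10·log₁₀(3.095e+08) = 84.91 dB(A).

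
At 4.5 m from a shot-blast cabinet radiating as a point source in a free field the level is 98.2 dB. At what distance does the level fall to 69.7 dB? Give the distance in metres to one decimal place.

119.7 m

For a point source L₁ − L₂ = 20·log₁₀(r₂/r₁), so r₂ = r₁·10^((L₁−L₂)/20).
r₂ = 4.5·10^((98.2−69.7)/20) = 4.5·10^(28.5/20) = 119.73 m.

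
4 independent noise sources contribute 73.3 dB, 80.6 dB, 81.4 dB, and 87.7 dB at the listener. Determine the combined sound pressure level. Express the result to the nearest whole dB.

For uncorrelated sources the intensities add, so convert each level to linear form, sum, and take 10·log₁₀ of the total.
Σ 10^(L/10) = 10^(73.3/10) + 10^(80.6/10) + 10^(81.4/10) + 10^(87.7/10) = 8.631e+08.
L_total = 10·log₁₀(8.631e+08) = 89.36 dB.

89 dB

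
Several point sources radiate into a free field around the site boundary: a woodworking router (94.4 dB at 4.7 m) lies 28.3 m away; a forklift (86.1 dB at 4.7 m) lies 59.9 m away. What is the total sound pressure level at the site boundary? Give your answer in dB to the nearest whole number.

79 dB

Propagate each source to the receiver with L = L_ref − 20·log₁₀(r/r_ref), then add intensities.
woodworking router: 94.4 − 20·log₁₀(28.3/4.7) = 94.4 − 15.59 = 78.81 dB.
forklift: 86.1 − 20·log₁₀(59.9/4.7) = 86.1 − 22.11 = 63.99 dB.
Σ 10^(L/10) = 7.847e+07 → L_total = 10·log₁₀(7.847e+07) = 78.95 dB.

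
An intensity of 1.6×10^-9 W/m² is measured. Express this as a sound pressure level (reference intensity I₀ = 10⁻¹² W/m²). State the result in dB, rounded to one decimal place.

I/I₀ = 1.6×10^-9/10⁻¹² = 1.6×10^3, and L = 10·log₁₀(I/I₀).
L = 10·(0.2041 + 3) = 32.04 dB.

32.0 dB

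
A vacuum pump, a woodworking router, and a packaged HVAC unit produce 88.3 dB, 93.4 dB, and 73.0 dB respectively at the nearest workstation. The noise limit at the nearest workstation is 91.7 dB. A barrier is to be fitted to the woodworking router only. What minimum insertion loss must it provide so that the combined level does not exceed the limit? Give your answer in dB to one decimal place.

Everything except the woodworking router sums to 10^(88.3/10) + 10^(73.0/10) = 6.960e+08 in linear terms, 88.43 dB.
To meet 91.7 dB overall, the treated woodworking router may contribute at most 10^(91.7/10) − 6.960e+08 = 7.831e+08, i.e. 88.94 dB.
Required insertion loss = 93.4 − 88.94 = 4.46 dB.

4.5 dB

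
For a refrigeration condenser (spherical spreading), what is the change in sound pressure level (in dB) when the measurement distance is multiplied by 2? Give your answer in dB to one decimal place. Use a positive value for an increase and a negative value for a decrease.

-6.0 dB

With spherical spreading the level changes by −20·log₁₀(r₂/r₁).
ΔL = −20·log₁₀(2) = -6.02 dB.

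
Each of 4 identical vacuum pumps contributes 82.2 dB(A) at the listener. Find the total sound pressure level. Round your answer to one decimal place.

L_total = L₁ + 10·log₁₀ N for N identical incoherent sources.
L_total = 82.2 + 10·log₁₀(4) = 82.2 + 6.021 = 88.22 dB(A).

88.2 dB(A)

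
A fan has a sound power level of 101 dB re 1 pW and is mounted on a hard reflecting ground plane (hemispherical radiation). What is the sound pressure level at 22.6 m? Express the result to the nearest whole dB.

66 dB

L_p = L_w − 10·log₁₀(2π·r²) with r = 22.6 m.
2π·r² = 3209 m², 10·log₁₀ of that is 35.064 dB.
L_p = 101 − 35.064 = 65.94 dB.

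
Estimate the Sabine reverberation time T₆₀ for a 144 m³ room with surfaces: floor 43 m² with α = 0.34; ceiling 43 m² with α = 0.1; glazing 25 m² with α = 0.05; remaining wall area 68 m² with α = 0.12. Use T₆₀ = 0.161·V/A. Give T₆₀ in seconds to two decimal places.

Total absorption A = 43·0.34 + 43·0.1 + 25·0.05 + 68·0.12 = 28.33 m² sabins.
T₆₀ = 0.161 × 144 / 28.33 = 0.818 s.

0.82 s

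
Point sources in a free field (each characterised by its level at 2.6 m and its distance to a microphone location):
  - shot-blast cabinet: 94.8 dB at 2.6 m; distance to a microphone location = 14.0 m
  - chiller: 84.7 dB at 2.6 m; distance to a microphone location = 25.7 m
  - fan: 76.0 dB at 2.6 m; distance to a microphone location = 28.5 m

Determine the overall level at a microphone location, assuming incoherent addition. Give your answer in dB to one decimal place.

80.3 dB

Apply inverse-square spreading to bring every level to the receiver, then sum 10^(L/10).
shot-blast cabinet: 94.8 − 20·log₁₀(14.0/2.6) = 94.8 − 14.62 = 80.18 dB.
chiller: 84.7 − 20·log₁₀(25.7/2.6) = 84.7 − 19.90 = 64.80 dB.
fan: 76.0 − 20·log₁₀(28.5/2.6) = 76.0 − 20.80 = 55.20 dB.
Σ 10^(L/10) = 1.075e+08 → L_total = 10·log₁₀(1.075e+08) = 80.31 dB.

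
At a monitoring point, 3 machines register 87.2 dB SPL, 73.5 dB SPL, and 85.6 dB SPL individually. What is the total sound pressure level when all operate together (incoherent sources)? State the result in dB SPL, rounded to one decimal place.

For uncorrelated sources the intensities add, so convert each level to linear form, sum, and take 10·log₁₀ of the total.
Σ 10^(L/10) = 10^(87.2/10) + 10^(73.5/10) + 10^(85.6/10) = 9.103e+08.
L_total = 10·log₁₀(9.103e+08) = 89.59 dB SPL.

89.6 dB SPL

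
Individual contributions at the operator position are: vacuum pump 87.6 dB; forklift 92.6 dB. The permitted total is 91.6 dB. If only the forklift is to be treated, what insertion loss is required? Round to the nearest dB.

Fixed contribution from the other source: Σ 10^(L/10) = 10^(87.6/10) = 5.754e+08 (87.60 dB).
The limit corresponds to 10^(91.6/10) = 1.445e+09; subtracting the fixed part leaves 8.700e+08 for the forklift, i.e. 89.40 dB.
Required insertion loss = 92.6 − 89.40 = 3.20 dB.

3 dB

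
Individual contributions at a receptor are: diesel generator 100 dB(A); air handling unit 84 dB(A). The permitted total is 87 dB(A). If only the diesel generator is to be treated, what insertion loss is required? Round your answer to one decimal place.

16.0 dB

Fixed contribution from the other source: Σ 10^(L/10) = 10^(84/10) = 2.512e+08 (84.00 dB(A)).
To meet 87 dB(A) overall, the treated diesel generator may contribute at most 10^(87/10) − 2.512e+08 = 2.500e+08, i.e. 83.98 dB(A).
Required insertion loss = 100 − 83.98 = 16.02 dB.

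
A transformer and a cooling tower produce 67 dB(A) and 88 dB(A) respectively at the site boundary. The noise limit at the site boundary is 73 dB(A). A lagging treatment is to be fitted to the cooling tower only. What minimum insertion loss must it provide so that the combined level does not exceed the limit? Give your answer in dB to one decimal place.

Fixed contribution from the other source: Σ 10^(L/10) = 10^(67/10) = 5.012e+06 (67.00 dB(A)).
The limit corresponds to 10^(73/10) = 1.995e+07; subtracting the fixed part leaves 1.494e+07 for the cooling tower, i.e. 71.74 dB(A).
So the cooling tower must be reduced from 88 to 71.74 dB(A): IL = 16.26 dB.

16.3 dB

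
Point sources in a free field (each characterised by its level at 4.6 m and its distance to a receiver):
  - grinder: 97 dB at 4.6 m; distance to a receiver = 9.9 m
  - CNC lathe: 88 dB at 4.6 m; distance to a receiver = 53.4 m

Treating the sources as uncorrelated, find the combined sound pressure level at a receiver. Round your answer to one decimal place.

90.4 dB

Propagate each source to the receiver with L = L_ref − 20·log₁₀(r/r_ref), then add intensities.
grinder: 97 − 20·log₁₀(9.9/4.6) = 97 − 6.66 = 90.34 dB.
CNC lathe: 88 − 20·log₁₀(53.4/4.6) = 88 − 21.30 = 66.70 dB.
Σ 10^(L/10) = 1.087e+09 → L_total = 10·log₁₀(1.087e+09) = 90.36 dB.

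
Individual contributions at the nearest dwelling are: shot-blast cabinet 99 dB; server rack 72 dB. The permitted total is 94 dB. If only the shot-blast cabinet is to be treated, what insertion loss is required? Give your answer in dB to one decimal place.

5.0 dB

The untreated sources together contribute 10^(72/10) = 1.585e+07, i.e. 72.00 dB.
To meet 94 dB overall, the treated shot-blast cabinet may contribute at most 10^(94/10) − 1.585e+07 = 2.496e+09, i.e. 93.97 dB.
So the shot-blast cabinet must be reduced from 99 to 93.97 dB: IL = 5.03 dB.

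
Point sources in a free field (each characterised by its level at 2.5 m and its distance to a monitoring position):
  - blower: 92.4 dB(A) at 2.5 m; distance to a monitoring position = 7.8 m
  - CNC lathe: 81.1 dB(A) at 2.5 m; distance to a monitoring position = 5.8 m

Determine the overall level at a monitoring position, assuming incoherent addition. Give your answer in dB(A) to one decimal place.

83.1 dB(A)

Propagate each source to the receiver with L = L_ref − 20·log₁₀(r/r_ref), then add intensities.
blower: 92.4 − 20·log₁₀(7.8/2.5) = 92.4 − 9.88 = 82.52 dB(A).
CNC lathe: 81.1 − 20·log₁₀(5.8/2.5) = 81.1 − 7.31 = 73.79 dB(A).
Σ 10^(L/10) = 2.025e+08 → L_total = 10·log₁₀(2.025e+08) = 83.06 dB(A).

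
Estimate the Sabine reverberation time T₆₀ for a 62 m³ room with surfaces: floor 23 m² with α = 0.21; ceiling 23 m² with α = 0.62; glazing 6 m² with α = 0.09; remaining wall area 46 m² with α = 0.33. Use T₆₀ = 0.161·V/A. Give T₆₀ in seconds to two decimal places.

0.29 s

Total absorption A = 23·0.21 + 23·0.62 + 6·0.09 + 46·0.33 = 34.81 m² sabins.
T₆₀ = 0.161·V/A = 0.161·62/34.81 = 0.287 s.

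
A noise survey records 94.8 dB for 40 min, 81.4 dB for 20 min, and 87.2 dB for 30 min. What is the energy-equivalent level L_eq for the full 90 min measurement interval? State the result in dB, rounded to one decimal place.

91.9 dB

Weight each interval's intensity by its duration and average over T = 90 min:
Σ tᵢ·10^(Lᵢ/10) = 40·10^(94.8/10) + 20·10^(81.4/10) + 30·10^(87.2/10) = 1.393e+11.
L_eq = 10·log₁₀(1.393e+11/90) = 91.90 dB.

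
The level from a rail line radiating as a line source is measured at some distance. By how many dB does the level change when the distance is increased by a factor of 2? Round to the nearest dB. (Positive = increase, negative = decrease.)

-3 dB

A line source loses 3 dB per doubling of distance; generally ΔL = −10·log₁₀(r₂/r₁).
ΔL = −10·log₁₀(2) = -3.01 dB.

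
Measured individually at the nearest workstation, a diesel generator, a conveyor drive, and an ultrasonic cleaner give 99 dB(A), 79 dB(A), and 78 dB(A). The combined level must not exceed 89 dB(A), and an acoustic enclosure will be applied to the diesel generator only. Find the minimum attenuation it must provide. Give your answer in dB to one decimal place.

Everything except the diesel generator sums to 10^(79/10) + 10^(78/10) = 1.425e+08 in linear terms, 81.54 dB(A).
To meet 89 dB(A) overall, the treated diesel generator may contribute at most 10^(89/10) − 1.425e+08 = 6.518e+08, i.e. 88.14 dB(A).
So the diesel generator must be reduced from 99 to 88.14 dB(A): IL = 10.86 dB.

10.9 dB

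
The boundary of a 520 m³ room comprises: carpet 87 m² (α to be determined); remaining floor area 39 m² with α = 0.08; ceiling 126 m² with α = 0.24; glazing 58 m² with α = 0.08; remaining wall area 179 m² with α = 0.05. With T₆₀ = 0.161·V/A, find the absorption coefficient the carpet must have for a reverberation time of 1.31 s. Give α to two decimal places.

A = 0.161·V/T₆₀ = 0.161·520/1.31 = 63.91 m² sabins.
Absorption from the other surfaces = 39·0.08 + 126·0.24 + 58·0.08 + 179·0.05 = 46.95 m², so the carpet must supply 16.96 m² over 87 m².
α = 16.96/87 = 0.195.

0.19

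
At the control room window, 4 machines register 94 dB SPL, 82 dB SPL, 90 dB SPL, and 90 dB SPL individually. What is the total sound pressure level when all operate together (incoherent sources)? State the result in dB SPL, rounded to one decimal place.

Incoherent sources combine by intensity addition: L_total = 10·log₁₀(Σ 10^(L_i/10)).
Σ 10^(L/10) = 10^(94/10) + 10^(82/10) + 10^(90/10) + 10^(90/10) = 4.670e+09.
L_total = 10·log₁₀(4.670e+09) = 96.69 dB SPL.

96.7 dB SPL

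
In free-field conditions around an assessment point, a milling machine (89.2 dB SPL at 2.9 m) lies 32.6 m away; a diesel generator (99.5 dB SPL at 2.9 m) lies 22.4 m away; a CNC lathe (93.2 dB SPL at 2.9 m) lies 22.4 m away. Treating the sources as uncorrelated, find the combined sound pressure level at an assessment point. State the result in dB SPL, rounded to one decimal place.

Apply inverse-square spreading to bring every level to the receiver, then sum 10^(L/10).
milling machine: 89.2 − 20·log₁₀(32.6/2.9) = 89.2 − 21.02 = 68.18 dB SPL.
diesel generator: 99.5 − 20·log₁₀(22.4/2.9) = 99.5 − 17.76 = 81.74 dB SPL.
CNC lathe: 93.2 − 20·log₁₀(22.4/2.9) = 93.2 − 17.76 = 75.44 dB SPL.
Σ 10^(L/10) = 1.910e+08 → L_total = 10·log₁₀(1.910e+08) = 82.81 dB SPL.

82.8 dB SPL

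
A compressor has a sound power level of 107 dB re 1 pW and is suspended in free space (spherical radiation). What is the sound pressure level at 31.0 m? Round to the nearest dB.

The power spreads over a sphere of area 4π·r², so L_p = L_w − 10·log₁₀(4π·r²).
4π·r² = 1.208e+04 m², 10·log₁₀ of that is 40.819 dB.
L_p = 107 − 40.819 = 66.18 dB.

66 dB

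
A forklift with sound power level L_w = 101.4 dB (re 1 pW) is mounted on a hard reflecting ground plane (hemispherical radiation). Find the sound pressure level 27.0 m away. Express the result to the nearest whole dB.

The power spreads over a hemisphere of area 2π·r², so L_p = L_w − 10·log₁₀(2π·r²).
2π·r² = 4580 m², 10·log₁₀ of that is 36.609 dB.
L_p = 101.4 − 36.609 = 64.79 dB.

65 dB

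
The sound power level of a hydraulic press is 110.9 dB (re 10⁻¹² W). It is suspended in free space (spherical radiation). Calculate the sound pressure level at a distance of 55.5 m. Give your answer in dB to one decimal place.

65.0 dB

L_p = L_w − 10·log₁₀(4π·r²) with r = 55.5 m.
4π·r² = 3.871e+04 m², 10·log₁₀ of that is 45.878 dB.
L_p = 110.9 − 45.878 = 65.02 dB.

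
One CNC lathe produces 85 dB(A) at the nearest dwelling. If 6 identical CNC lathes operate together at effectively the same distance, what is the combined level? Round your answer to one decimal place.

92.8 dB(A)

N identical incoherent sources raise the level by 10·log₁₀ N.
L_total = 85 + 10·log₁₀(6) = 85 + 7.782 = 92.78 dB(A).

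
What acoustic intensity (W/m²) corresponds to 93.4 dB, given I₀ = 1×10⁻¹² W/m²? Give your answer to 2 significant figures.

I/I₀ = 10^(93.4/10) = 2.188e+09, so I = 2.188e+09 × 10⁻¹² W/m².

0.0022 W/m²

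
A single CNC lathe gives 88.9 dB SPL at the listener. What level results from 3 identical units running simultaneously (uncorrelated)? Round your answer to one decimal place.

93.7 dB SPL

N identical incoherent sources raise the level by 10·log₁₀ N.
L_total = 88.9 + 10·log₁₀(3) = 88.9 + 4.771 = 93.67 dB SPL.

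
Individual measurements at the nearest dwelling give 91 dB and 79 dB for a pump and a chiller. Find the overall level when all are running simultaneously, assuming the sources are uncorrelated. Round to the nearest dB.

91 dB

For uncorrelated sources the intensities add, so convert each level to linear form, sum, and take 10·log₁₀ of the total.
Σ 10^(L/10) = 10^(91/10) + 10^(79/10) = 1.338e+09.
L_total = 10·log₁₀(1.338e+09) = 91.27 dB.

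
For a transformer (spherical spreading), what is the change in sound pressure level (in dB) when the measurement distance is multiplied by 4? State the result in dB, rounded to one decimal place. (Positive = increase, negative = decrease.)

A point source loses 6 dB per doubling of distance; generally ΔL = −20·log₁₀(r₂/r₁).
ΔL = −20·log₁₀(4) = -12.04 dB.

-12.0 dB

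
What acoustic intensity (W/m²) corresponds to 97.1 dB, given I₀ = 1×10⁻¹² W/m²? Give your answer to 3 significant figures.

0.00513 W/m²

I/I₀ = 10^(97.1/10) = 5.129e+09, so I = 5.129e+09 × 10⁻¹² W/m².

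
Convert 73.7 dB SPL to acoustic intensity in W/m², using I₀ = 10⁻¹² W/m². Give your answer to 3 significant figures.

2.34e-05 W/m²

L = 10·log₁₀(I/I₀) ⇒ I = I₀·10^(L/10) = 10⁻¹² × 10^7.37.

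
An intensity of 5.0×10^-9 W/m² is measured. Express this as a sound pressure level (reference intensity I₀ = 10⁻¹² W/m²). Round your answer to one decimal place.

37.0 dB

L = 10·log₁₀(I/I₀) = 10·log₁₀(5.0×10^-9/10⁻¹²) = 10·log₁₀(5.0×10^3).
L = 10·(0.6990 + 3) = 36.99 dB.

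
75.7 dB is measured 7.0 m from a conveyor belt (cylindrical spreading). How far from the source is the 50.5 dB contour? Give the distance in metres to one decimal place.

Line-source spreading drops the level by 10·log₁₀(r₂/r₁); inverting, r₂/r₁ = 10^(ΔL/10).
r₂ = 7.0·10^((75.7−50.5)/10) = 7.0·10^(25.2/10) = 2317.92 m.

2317.9 m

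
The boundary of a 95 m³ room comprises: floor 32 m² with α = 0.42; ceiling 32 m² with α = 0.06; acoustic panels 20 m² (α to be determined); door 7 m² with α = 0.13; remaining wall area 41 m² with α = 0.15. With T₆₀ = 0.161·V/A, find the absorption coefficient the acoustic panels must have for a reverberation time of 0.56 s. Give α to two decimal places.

A = 0.161·V/T₆₀ = 0.161·95/0.56 = 27.31 m² sabins.
Absorption from the other surfaces = 32·0.42 + 32·0.06 + 7·0.13 + 41·0.15 = 22.42 m², so the acoustic panels must supply 4.89 m² over 20 m².
α = 4.89/20 = 0.245.

0.24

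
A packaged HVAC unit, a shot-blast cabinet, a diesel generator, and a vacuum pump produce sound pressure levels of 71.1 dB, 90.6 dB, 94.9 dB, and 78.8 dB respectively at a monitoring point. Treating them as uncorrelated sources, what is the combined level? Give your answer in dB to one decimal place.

96.4 dB

For uncorrelated sources the intensities add, so convert each level to linear form, sum, and take 10·log₁₀ of the total.
Σ 10^(L/10) = 10^(71.1/10) + 10^(90.6/10) + 10^(94.9/10) + 10^(78.8/10) = 4.327e+09.
L_total = 10·log₁₀(4.327e+09) = 96.36 dB.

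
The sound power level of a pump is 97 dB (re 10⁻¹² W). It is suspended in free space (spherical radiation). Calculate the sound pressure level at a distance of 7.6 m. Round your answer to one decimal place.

Free-field spherical radiation: L_p = L_w − 10·log₁₀(4π·r²), r = 7.6 m.
4π·r² = 725.8 m², 10·log₁₀ of that is 28.608 dB.
L_p = 97 − 28.608 = 68.39 dB.

68.4 dB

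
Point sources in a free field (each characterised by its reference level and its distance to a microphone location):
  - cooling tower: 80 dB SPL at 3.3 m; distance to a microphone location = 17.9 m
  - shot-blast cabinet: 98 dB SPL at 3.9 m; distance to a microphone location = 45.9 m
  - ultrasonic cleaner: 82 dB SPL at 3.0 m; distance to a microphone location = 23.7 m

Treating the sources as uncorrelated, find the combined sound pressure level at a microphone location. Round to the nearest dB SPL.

77 dB SPL

Apply inverse-square spreading to bring every level to the receiver, then sum 10^(L/10).
cooling tower: 80 − 20·log₁₀(17.9/3.3) = 80 − 14.69 = 65.31 dB SPL.
shot-blast cabinet: 98 − 20·log₁₀(45.9/3.9) = 98 − 21.41 = 76.59 dB SPL.
ultrasonic cleaner: 82 − 20·log₁₀(23.7/3.0) = 82 − 17.95 = 64.05 dB SPL.
Σ 10^(L/10) = 5.149e+07 → L_total = 10·log₁₀(5.149e+07) = 77.12 dB SPL.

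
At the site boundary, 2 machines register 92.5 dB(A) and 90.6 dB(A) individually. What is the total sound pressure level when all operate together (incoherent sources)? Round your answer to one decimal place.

Incoherent sources combine by intensity addition: L_total = 10·log₁₀(Σ 10^(L_i/10)).
Σ 10^(L/10) = 10^(92.5/10) + 10^(90.6/10) = 2.926e+09.
L_total = 10·log₁₀(2.926e+09) = 94.66 dB(A).

94.7 dB(A)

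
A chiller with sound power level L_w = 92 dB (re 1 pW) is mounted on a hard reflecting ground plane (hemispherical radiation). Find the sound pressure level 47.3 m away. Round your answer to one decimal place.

Free-field hemispherical radiation: L_p = L_w − 10·log₁₀(2π·r²), r = 47.3 m.
2π·r² = 1.406e+04 m², 10·log₁₀ of that is 41.479 dB.
L_p = 92 − 41.479 = 50.52 dB.

50.5 dB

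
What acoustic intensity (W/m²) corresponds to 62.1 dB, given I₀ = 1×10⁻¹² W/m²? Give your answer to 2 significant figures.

1.6e-06 W/m²

I/I₀ = 10^(62.1/10) = 1.622e+06, so I = 1.622e+06 × 10⁻¹² W/m².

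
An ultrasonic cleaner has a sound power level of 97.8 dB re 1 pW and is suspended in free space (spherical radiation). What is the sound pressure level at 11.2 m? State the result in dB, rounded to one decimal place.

65.8 dB

Free-field spherical radiation: L_p = L_w − 10·log₁₀(4π·r²), r = 11.2 m.
4π·r² = 1576 m², 10·log₁₀ of that is 31.976 dB.
L_p = 97.8 − 31.976 = 65.82 dB.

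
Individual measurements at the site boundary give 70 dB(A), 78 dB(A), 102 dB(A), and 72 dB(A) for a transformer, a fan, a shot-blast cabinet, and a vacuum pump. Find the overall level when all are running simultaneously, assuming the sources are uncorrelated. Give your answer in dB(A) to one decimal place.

Incoherent sources combine by intensity addition: L_total = 10·log₁₀(Σ 10^(L_i/10)).
Σ 10^(L/10) = 10^(70/10) + 10^(78/10) + 10^(102/10) + 10^(72/10) = 1.594e+10.
L_total = 10·log₁₀(1.594e+10) = 102.02 dB(A).

102.0 dB(A)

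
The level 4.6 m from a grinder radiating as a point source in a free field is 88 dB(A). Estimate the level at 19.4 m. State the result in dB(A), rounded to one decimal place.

75.5 dB(A)

Spherical spreading from a point source gives a 20·log₁₀(r₂/r₁) drop.
L₂ = 88 − 20·log₁₀(19.4/4.6) = 88 − 12.501 = 75.50 dB(A).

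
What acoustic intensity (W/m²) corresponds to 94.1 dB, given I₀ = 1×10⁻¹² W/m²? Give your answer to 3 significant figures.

I/I₀ = 10^(94.1/10) = 2.57e+09, so I = 2.57e+09 × 10⁻¹² W/m².

0.00257 W/m²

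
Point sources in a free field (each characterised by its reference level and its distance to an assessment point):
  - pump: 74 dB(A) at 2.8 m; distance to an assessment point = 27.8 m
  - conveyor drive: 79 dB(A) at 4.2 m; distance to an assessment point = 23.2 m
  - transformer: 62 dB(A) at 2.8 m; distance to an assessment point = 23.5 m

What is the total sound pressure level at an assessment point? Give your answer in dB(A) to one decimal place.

First find each source's level at the receiver (point-source: −20·log₁₀(r/r_ref)), then combine on an intensity basis.
pump: 74 − 20·log₁₀(27.8/2.8) = 74 − 19.94 = 54.06 dB(A).
conveyor drive: 79 − 20·log₁₀(23.2/4.2) = 79 − 14.84 = 64.16 dB(A).
transformer: 62 − 20·log₁₀(23.5/2.8) = 62 − 18.48 = 43.52 dB(A).
Σ 10^(L/10) = 2.881e+06 → L_total = 10·log₁₀(2.881e+06) = 64.59 dB(A).

64.6 dB(A)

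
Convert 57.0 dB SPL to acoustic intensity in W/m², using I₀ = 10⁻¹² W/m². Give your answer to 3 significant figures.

5.01e-07 W/m²

L = 10·log₁₀(I/I₀) ⇒ I = I₀·10^(L/10) = 10⁻¹² × 10^5.70.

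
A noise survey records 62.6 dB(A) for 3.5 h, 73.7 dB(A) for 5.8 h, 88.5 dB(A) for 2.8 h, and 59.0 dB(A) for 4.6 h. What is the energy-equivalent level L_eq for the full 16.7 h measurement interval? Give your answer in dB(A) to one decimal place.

81.1 dB(A)

Weight each interval's intensity by its duration and average over T = 16.7 h:
Σ tᵢ·10^(Lᵢ/10) = 3.5·10^(62.6/10) + 5.8·10^(73.7/10) + 2.8·10^(88.5/10) + 4.6·10^(59.0/10) = 2.128e+09.
L_eq = 10·log₁₀(2.128e+09/16.7) = 81.05 dB(A).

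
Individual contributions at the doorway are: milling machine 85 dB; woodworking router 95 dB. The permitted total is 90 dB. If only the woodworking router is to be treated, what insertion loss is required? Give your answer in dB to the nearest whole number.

7 dB

Fixed contribution from the other source: Σ 10^(L/10) = 10^(85/10) = 3.162e+08 (85.00 dB).
To meet 90 dB overall, the treated woodworking router may contribute at most 10^(90/10) − 3.162e+08 = 6.838e+08, i.e. 88.35 dB.
So the woodworking router must be reduced from 95 to 88.35 dB: IL = 6.65 dB.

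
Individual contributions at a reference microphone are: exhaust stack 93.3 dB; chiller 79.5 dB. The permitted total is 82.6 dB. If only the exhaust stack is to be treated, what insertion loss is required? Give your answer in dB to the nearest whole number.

Everything except the exhaust stack sums to 10^(79.5/10) = 8.913e+07 in linear terms, 79.50 dB.
To meet 82.6 dB overall, the treated exhaust stack may contribute at most 10^(82.6/10) − 8.913e+07 = 9.284e+07, i.e. 79.68 dB.
So the exhaust stack must be reduced from 93.3 to 79.68 dB: IL = 13.62 dB.

14 dB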